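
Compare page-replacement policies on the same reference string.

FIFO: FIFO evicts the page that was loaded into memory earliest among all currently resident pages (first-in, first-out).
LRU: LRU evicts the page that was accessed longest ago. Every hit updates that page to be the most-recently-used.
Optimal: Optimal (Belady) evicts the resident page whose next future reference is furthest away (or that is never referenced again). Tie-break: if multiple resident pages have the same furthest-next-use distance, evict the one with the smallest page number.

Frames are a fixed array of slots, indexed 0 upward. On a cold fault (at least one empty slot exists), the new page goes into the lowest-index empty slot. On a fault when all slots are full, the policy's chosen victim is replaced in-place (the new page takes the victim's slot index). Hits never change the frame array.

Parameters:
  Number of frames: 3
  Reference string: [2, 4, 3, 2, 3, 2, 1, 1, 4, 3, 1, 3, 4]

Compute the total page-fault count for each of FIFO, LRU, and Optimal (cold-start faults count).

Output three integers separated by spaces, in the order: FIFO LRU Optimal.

Answer: 4 6 4

Derivation:
--- FIFO ---
  step 0: ref 2 -> FAULT, frames=[2,-,-] (faults so far: 1)
  step 1: ref 4 -> FAULT, frames=[2,4,-] (faults so far: 2)
  step 2: ref 3 -> FAULT, frames=[2,4,3] (faults so far: 3)
  step 3: ref 2 -> HIT, frames=[2,4,3] (faults so far: 3)
  step 4: ref 3 -> HIT, frames=[2,4,3] (faults so far: 3)
  step 5: ref 2 -> HIT, frames=[2,4,3] (faults so far: 3)
  step 6: ref 1 -> FAULT, evict 2, frames=[1,4,3] (faults so far: 4)
  step 7: ref 1 -> HIT, frames=[1,4,3] (faults so far: 4)
  step 8: ref 4 -> HIT, frames=[1,4,3] (faults so far: 4)
  step 9: ref 3 -> HIT, frames=[1,4,3] (faults so far: 4)
  step 10: ref 1 -> HIT, frames=[1,4,3] (faults so far: 4)
  step 11: ref 3 -> HIT, frames=[1,4,3] (faults so far: 4)
  step 12: ref 4 -> HIT, frames=[1,4,3] (faults so far: 4)
  FIFO total faults: 4
--- LRU ---
  step 0: ref 2 -> FAULT, frames=[2,-,-] (faults so far: 1)
  step 1: ref 4 -> FAULT, frames=[2,4,-] (faults so far: 2)
  step 2: ref 3 -> FAULT, frames=[2,4,3] (faults so far: 3)
  step 3: ref 2 -> HIT, frames=[2,4,3] (faults so far: 3)
  step 4: ref 3 -> HIT, frames=[2,4,3] (faults so far: 3)
  step 5: ref 2 -> HIT, frames=[2,4,3] (faults so far: 3)
  step 6: ref 1 -> FAULT, evict 4, frames=[2,1,3] (faults so far: 4)
  step 7: ref 1 -> HIT, frames=[2,1,3] (faults so far: 4)
  step 8: ref 4 -> FAULT, evict 3, frames=[2,1,4] (faults so far: 5)
  step 9: ref 3 -> FAULT, evict 2, frames=[3,1,4] (faults so far: 6)
  step 10: ref 1 -> HIT, frames=[3,1,4] (faults so far: 6)
  step 11: ref 3 -> HIT, frames=[3,1,4] (faults so far: 6)
  step 12: ref 4 -> HIT, frames=[3,1,4] (faults so far: 6)
  LRU total faults: 6
--- Optimal ---
  step 0: ref 2 -> FAULT, frames=[2,-,-] (faults so far: 1)
  step 1: ref 4 -> FAULT, frames=[2,4,-] (faults so far: 2)
  step 2: ref 3 -> FAULT, frames=[2,4,3] (faults so far: 3)
  step 3: ref 2 -> HIT, frames=[2,4,3] (faults so far: 3)
  step 4: ref 3 -> HIT, frames=[2,4,3] (faults so far: 3)
  step 5: ref 2 -> HIT, frames=[2,4,3] (faults so far: 3)
  step 6: ref 1 -> FAULT, evict 2, frames=[1,4,3] (faults so far: 4)
  step 7: ref 1 -> HIT, frames=[1,4,3] (faults so far: 4)
  step 8: ref 4 -> HIT, frames=[1,4,3] (faults so far: 4)
  step 9: ref 3 -> HIT, frames=[1,4,3] (faults so far: 4)
  step 10: ref 1 -> HIT, frames=[1,4,3] (faults so far: 4)
  step 11: ref 3 -> HIT, frames=[1,4,3] (faults so far: 4)
  step 12: ref 4 -> HIT, frames=[1,4,3] (faults so far: 4)
  Optimal total faults: 4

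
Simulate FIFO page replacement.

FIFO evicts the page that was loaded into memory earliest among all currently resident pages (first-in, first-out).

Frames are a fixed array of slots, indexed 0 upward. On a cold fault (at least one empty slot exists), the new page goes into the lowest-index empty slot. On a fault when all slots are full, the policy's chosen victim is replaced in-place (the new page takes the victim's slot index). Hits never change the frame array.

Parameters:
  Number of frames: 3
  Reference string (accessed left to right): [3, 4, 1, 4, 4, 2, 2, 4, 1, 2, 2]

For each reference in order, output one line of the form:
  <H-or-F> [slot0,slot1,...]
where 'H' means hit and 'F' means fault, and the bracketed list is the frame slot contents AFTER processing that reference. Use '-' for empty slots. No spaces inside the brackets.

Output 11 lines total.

F [3,-,-]
F [3,4,-]
F [3,4,1]
H [3,4,1]
H [3,4,1]
F [2,4,1]
H [2,4,1]
H [2,4,1]
H [2,4,1]
H [2,4,1]
H [2,4,1]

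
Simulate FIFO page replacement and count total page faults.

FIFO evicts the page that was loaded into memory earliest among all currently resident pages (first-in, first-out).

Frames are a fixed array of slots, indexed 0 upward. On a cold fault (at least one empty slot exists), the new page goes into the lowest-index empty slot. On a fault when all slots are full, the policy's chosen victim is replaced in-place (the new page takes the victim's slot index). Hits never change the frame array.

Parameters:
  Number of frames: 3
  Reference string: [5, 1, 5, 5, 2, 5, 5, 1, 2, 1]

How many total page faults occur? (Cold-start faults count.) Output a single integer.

Answer: 3

Derivation:
Step 0: ref 5 → FAULT, frames=[5,-,-]
Step 1: ref 1 → FAULT, frames=[5,1,-]
Step 2: ref 5 → HIT, frames=[5,1,-]
Step 3: ref 5 → HIT, frames=[5,1,-]
Step 4: ref 2 → FAULT, frames=[5,1,2]
Step 5: ref 5 → HIT, frames=[5,1,2]
Step 6: ref 5 → HIT, frames=[5,1,2]
Step 7: ref 1 → HIT, frames=[5,1,2]
Step 8: ref 2 → HIT, frames=[5,1,2]
Step 9: ref 1 → HIT, frames=[5,1,2]
Total faults: 3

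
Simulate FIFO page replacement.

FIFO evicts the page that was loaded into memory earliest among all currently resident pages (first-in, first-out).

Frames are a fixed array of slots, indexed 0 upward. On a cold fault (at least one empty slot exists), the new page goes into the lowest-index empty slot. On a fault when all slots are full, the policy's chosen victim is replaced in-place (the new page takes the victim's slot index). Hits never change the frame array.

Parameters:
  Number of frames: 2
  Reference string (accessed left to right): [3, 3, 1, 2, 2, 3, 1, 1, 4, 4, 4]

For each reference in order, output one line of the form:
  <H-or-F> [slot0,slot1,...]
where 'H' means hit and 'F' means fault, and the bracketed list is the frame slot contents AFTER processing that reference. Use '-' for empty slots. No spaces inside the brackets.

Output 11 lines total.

F [3,-]
H [3,-]
F [3,1]
F [2,1]
H [2,1]
F [2,3]
F [1,3]
H [1,3]
F [1,4]
H [1,4]
H [1,4]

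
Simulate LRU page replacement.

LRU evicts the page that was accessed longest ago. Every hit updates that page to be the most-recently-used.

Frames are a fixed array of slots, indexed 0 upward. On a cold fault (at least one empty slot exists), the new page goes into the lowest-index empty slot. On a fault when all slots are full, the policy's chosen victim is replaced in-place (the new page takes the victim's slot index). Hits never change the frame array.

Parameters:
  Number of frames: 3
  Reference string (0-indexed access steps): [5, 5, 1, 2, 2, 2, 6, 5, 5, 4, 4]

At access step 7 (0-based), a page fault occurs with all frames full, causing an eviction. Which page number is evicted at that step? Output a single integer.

Answer: 1

Derivation:
Step 0: ref 5 -> FAULT, frames=[5,-,-]
Step 1: ref 5 -> HIT, frames=[5,-,-]
Step 2: ref 1 -> FAULT, frames=[5,1,-]
Step 3: ref 2 -> FAULT, frames=[5,1,2]
Step 4: ref 2 -> HIT, frames=[5,1,2]
Step 5: ref 2 -> HIT, frames=[5,1,2]
Step 6: ref 6 -> FAULT, evict 5, frames=[6,1,2]
Step 7: ref 5 -> FAULT, evict 1, frames=[6,5,2]
At step 7: evicted page 1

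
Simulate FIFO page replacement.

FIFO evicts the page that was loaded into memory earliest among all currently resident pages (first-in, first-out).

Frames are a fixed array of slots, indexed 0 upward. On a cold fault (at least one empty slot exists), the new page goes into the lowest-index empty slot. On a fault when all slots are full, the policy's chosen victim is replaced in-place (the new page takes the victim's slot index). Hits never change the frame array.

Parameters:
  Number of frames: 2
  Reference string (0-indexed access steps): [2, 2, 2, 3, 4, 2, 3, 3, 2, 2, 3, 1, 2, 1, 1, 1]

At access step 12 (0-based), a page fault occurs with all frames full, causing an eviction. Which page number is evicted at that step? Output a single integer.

Answer: 3

Derivation:
Step 0: ref 2 -> FAULT, frames=[2,-]
Step 1: ref 2 -> HIT, frames=[2,-]
Step 2: ref 2 -> HIT, frames=[2,-]
Step 3: ref 3 -> FAULT, frames=[2,3]
Step 4: ref 4 -> FAULT, evict 2, frames=[4,3]
Step 5: ref 2 -> FAULT, evict 3, frames=[4,2]
Step 6: ref 3 -> FAULT, evict 4, frames=[3,2]
Step 7: ref 3 -> HIT, frames=[3,2]
Step 8: ref 2 -> HIT, frames=[3,2]
Step 9: ref 2 -> HIT, frames=[3,2]
Step 10: ref 3 -> HIT, frames=[3,2]
Step 11: ref 1 -> FAULT, evict 2, frames=[3,1]
Step 12: ref 2 -> FAULT, evict 3, frames=[2,1]
At step 12: evicted page 3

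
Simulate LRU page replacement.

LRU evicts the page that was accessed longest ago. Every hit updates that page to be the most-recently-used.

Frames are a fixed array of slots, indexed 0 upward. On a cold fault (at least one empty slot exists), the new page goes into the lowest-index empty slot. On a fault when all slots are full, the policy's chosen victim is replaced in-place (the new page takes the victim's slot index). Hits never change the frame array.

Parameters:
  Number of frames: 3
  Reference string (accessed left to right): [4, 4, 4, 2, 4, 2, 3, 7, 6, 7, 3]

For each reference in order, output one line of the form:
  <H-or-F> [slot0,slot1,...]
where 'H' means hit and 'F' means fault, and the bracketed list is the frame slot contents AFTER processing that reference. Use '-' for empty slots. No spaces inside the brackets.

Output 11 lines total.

F [4,-,-]
H [4,-,-]
H [4,-,-]
F [4,2,-]
H [4,2,-]
H [4,2,-]
F [4,2,3]
F [7,2,3]
F [7,6,3]
H [7,6,3]
H [7,6,3]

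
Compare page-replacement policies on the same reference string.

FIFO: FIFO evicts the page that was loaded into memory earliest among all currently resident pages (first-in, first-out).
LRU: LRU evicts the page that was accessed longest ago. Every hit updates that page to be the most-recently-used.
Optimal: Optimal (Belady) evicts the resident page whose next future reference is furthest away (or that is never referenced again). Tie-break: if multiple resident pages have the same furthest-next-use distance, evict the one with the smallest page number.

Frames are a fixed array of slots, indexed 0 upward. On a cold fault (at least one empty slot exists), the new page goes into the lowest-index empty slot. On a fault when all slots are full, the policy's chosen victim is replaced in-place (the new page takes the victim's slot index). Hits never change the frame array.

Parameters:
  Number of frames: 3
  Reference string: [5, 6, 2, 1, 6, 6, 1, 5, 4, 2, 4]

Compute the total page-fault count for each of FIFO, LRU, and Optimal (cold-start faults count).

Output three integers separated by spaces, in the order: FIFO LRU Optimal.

Answer: 7 7 6

Derivation:
--- FIFO ---
  step 0: ref 5 -> FAULT, frames=[5,-,-] (faults so far: 1)
  step 1: ref 6 -> FAULT, frames=[5,6,-] (faults so far: 2)
  step 2: ref 2 -> FAULT, frames=[5,6,2] (faults so far: 3)
  step 3: ref 1 -> FAULT, evict 5, frames=[1,6,2] (faults so far: 4)
  step 4: ref 6 -> HIT, frames=[1,6,2] (faults so far: 4)
  step 5: ref 6 -> HIT, frames=[1,6,2] (faults so far: 4)
  step 6: ref 1 -> HIT, frames=[1,6,2] (faults so far: 4)
  step 7: ref 5 -> FAULT, evict 6, frames=[1,5,2] (faults so far: 5)
  step 8: ref 4 -> FAULT, evict 2, frames=[1,5,4] (faults so far: 6)
  step 9: ref 2 -> FAULT, evict 1, frames=[2,5,4] (faults so far: 7)
  step 10: ref 4 -> HIT, frames=[2,5,4] (faults so far: 7)
  FIFO total faults: 7
--- LRU ---
  step 0: ref 5 -> FAULT, frames=[5,-,-] (faults so far: 1)
  step 1: ref 6 -> FAULT, frames=[5,6,-] (faults so far: 2)
  step 2: ref 2 -> FAULT, frames=[5,6,2] (faults so far: 3)
  step 3: ref 1 -> FAULT, evict 5, frames=[1,6,2] (faults so far: 4)
  step 4: ref 6 -> HIT, frames=[1,6,2] (faults so far: 4)
  step 5: ref 6 -> HIT, frames=[1,6,2] (faults so far: 4)
  step 6: ref 1 -> HIT, frames=[1,6,2] (faults so far: 4)
  step 7: ref 5 -> FAULT, evict 2, frames=[1,6,5] (faults so far: 5)
  step 8: ref 4 -> FAULT, evict 6, frames=[1,4,5] (faults so far: 6)
  step 9: ref 2 -> FAULT, evict 1, frames=[2,4,5] (faults so far: 7)
  step 10: ref 4 -> HIT, frames=[2,4,5] (faults so far: 7)
  LRU total faults: 7
--- Optimal ---
  step 0: ref 5 -> FAULT, frames=[5,-,-] (faults so far: 1)
  step 1: ref 6 -> FAULT, frames=[5,6,-] (faults so far: 2)
  step 2: ref 2 -> FAULT, frames=[5,6,2] (faults so far: 3)
  step 3: ref 1 -> FAULT, evict 2, frames=[5,6,1] (faults so far: 4)
  step 4: ref 6 -> HIT, frames=[5,6,1] (faults so far: 4)
  step 5: ref 6 -> HIT, frames=[5,6,1] (faults so far: 4)
  step 6: ref 1 -> HIT, frames=[5,6,1] (faults so far: 4)
  step 7: ref 5 -> HIT, frames=[5,6,1] (faults so far: 4)
  step 8: ref 4 -> FAULT, evict 1, frames=[5,6,4] (faults so far: 5)
  step 9: ref 2 -> FAULT, evict 5, frames=[2,6,4] (faults so far: 6)
  step 10: ref 4 -> HIT, frames=[2,6,4] (faults so far: 6)
  Optimal total faults: 6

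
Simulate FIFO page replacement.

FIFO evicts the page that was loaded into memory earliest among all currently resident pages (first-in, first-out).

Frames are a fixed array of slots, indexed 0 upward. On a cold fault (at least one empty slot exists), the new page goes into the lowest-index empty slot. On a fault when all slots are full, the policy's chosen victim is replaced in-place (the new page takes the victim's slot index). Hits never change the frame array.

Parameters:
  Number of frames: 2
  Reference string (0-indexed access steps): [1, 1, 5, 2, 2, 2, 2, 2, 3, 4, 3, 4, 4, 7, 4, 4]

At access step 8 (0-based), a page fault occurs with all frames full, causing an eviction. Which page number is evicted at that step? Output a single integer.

Step 0: ref 1 -> FAULT, frames=[1,-]
Step 1: ref 1 -> HIT, frames=[1,-]
Step 2: ref 5 -> FAULT, frames=[1,5]
Step 3: ref 2 -> FAULT, evict 1, frames=[2,5]
Step 4: ref 2 -> HIT, frames=[2,5]
Step 5: ref 2 -> HIT, frames=[2,5]
Step 6: ref 2 -> HIT, frames=[2,5]
Step 7: ref 2 -> HIT, frames=[2,5]
Step 8: ref 3 -> FAULT, evict 5, frames=[2,3]
At step 8: evicted page 5

Answer: 5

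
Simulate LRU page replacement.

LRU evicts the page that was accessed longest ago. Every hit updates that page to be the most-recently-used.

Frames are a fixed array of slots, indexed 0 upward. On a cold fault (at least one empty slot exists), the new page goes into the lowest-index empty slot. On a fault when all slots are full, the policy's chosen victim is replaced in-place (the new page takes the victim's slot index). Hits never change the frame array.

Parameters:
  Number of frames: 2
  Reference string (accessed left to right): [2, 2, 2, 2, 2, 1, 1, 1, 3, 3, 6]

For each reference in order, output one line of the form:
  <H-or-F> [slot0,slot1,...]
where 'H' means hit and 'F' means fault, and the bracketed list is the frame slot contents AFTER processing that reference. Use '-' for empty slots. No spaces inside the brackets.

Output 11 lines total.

F [2,-]
H [2,-]
H [2,-]
H [2,-]
H [2,-]
F [2,1]
H [2,1]
H [2,1]
F [3,1]
H [3,1]
F [3,6]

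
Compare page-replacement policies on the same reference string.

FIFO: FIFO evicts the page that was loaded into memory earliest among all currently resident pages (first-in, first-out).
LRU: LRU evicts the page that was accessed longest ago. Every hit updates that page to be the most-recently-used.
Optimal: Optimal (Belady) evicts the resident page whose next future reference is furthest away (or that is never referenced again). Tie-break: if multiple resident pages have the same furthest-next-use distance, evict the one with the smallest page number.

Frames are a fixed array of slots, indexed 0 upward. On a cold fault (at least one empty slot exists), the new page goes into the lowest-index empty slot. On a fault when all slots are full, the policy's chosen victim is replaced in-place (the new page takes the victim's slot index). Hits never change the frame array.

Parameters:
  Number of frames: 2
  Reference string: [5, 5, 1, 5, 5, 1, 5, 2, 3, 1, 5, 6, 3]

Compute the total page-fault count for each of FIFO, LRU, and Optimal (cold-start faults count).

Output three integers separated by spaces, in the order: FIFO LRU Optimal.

--- FIFO ---
  step 0: ref 5 -> FAULT, frames=[5,-] (faults so far: 1)
  step 1: ref 5 -> HIT, frames=[5,-] (faults so far: 1)
  step 2: ref 1 -> FAULT, frames=[5,1] (faults so far: 2)
  step 3: ref 5 -> HIT, frames=[5,1] (faults so far: 2)
  step 4: ref 5 -> HIT, frames=[5,1] (faults so far: 2)
  step 5: ref 1 -> HIT, frames=[5,1] (faults so far: 2)
  step 6: ref 5 -> HIT, frames=[5,1] (faults so far: 2)
  step 7: ref 2 -> FAULT, evict 5, frames=[2,1] (faults so far: 3)
  step 8: ref 3 -> FAULT, evict 1, frames=[2,3] (faults so far: 4)
  step 9: ref 1 -> FAULT, evict 2, frames=[1,3] (faults so far: 5)
  step 10: ref 5 -> FAULT, evict 3, frames=[1,5] (faults so far: 6)
  step 11: ref 6 -> FAULT, evict 1, frames=[6,5] (faults so far: 7)
  step 12: ref 3 -> FAULT, evict 5, frames=[6,3] (faults so far: 8)
  FIFO total faults: 8
--- LRU ---
  step 0: ref 5 -> FAULT, frames=[5,-] (faults so far: 1)
  step 1: ref 5 -> HIT, frames=[5,-] (faults so far: 1)
  step 2: ref 1 -> FAULT, frames=[5,1] (faults so far: 2)
  step 3: ref 5 -> HIT, frames=[5,1] (faults so far: 2)
  step 4: ref 5 -> HIT, frames=[5,1] (faults so far: 2)
  step 5: ref 1 -> HIT, frames=[5,1] (faults so far: 2)
  step 6: ref 5 -> HIT, frames=[5,1] (faults so far: 2)
  step 7: ref 2 -> FAULT, evict 1, frames=[5,2] (faults so far: 3)
  step 8: ref 3 -> FAULT, evict 5, frames=[3,2] (faults so far: 4)
  step 9: ref 1 -> FAULT, evict 2, frames=[3,1] (faults so far: 5)
  step 10: ref 5 -> FAULT, evict 3, frames=[5,1] (faults so far: 6)
  step 11: ref 6 -> FAULT, evict 1, frames=[5,6] (faults so far: 7)
  step 12: ref 3 -> FAULT, evict 5, frames=[3,6] (faults so far: 8)
  LRU total faults: 8
--- Optimal ---
  step 0: ref 5 -> FAULT, frames=[5,-] (faults so far: 1)
  step 1: ref 5 -> HIT, frames=[5,-] (faults so far: 1)
  step 2: ref 1 -> FAULT, frames=[5,1] (faults so far: 2)
  step 3: ref 5 -> HIT, frames=[5,1] (faults so far: 2)
  step 4: ref 5 -> HIT, frames=[5,1] (faults so far: 2)
  step 5: ref 1 -> HIT, frames=[5,1] (faults so far: 2)
  step 6: ref 5 -> HIT, frames=[5,1] (faults so far: 2)
  step 7: ref 2 -> FAULT, evict 5, frames=[2,1] (faults so far: 3)
  step 8: ref 3 -> FAULT, evict 2, frames=[3,1] (faults so far: 4)
  step 9: ref 1 -> HIT, frames=[3,1] (faults so far: 4)
  step 10: ref 5 -> FAULT, evict 1, frames=[3,5] (faults so far: 5)
  step 11: ref 6 -> FAULT, evict 5, frames=[3,6] (faults so far: 6)
  step 12: ref 3 -> HIT, frames=[3,6] (faults so far: 6)
  Optimal total faults: 6

Answer: 8 8 6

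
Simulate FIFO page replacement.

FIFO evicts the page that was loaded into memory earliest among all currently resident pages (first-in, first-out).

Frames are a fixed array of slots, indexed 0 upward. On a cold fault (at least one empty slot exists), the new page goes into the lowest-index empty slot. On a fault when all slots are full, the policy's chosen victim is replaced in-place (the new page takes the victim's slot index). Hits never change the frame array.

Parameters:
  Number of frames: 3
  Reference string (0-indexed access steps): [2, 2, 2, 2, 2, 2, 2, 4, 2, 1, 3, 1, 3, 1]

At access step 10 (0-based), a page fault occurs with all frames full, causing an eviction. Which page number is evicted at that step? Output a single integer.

Step 0: ref 2 -> FAULT, frames=[2,-,-]
Step 1: ref 2 -> HIT, frames=[2,-,-]
Step 2: ref 2 -> HIT, frames=[2,-,-]
Step 3: ref 2 -> HIT, frames=[2,-,-]
Step 4: ref 2 -> HIT, frames=[2,-,-]
Step 5: ref 2 -> HIT, frames=[2,-,-]
Step 6: ref 2 -> HIT, frames=[2,-,-]
Step 7: ref 4 -> FAULT, frames=[2,4,-]
Step 8: ref 2 -> HIT, frames=[2,4,-]
Step 9: ref 1 -> FAULT, frames=[2,4,1]
Step 10: ref 3 -> FAULT, evict 2, frames=[3,4,1]
At step 10: evicted page 2

Answer: 2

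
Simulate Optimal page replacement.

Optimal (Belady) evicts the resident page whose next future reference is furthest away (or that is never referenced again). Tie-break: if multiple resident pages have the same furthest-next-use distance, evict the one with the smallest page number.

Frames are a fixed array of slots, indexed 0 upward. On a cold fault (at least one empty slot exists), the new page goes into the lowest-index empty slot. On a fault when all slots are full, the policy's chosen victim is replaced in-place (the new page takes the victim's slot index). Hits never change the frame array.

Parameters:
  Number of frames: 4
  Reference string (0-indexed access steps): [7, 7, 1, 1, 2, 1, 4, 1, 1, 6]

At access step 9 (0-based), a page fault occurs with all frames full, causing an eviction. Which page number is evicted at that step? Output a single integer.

Answer: 1

Derivation:
Step 0: ref 7 -> FAULT, frames=[7,-,-,-]
Step 1: ref 7 -> HIT, frames=[7,-,-,-]
Step 2: ref 1 -> FAULT, frames=[7,1,-,-]
Step 3: ref 1 -> HIT, frames=[7,1,-,-]
Step 4: ref 2 -> FAULT, frames=[7,1,2,-]
Step 5: ref 1 -> HIT, frames=[7,1,2,-]
Step 6: ref 4 -> FAULT, frames=[7,1,2,4]
Step 7: ref 1 -> HIT, frames=[7,1,2,4]
Step 8: ref 1 -> HIT, frames=[7,1,2,4]
Step 9: ref 6 -> FAULT, evict 1, frames=[7,6,2,4]
At step 9: evicted page 1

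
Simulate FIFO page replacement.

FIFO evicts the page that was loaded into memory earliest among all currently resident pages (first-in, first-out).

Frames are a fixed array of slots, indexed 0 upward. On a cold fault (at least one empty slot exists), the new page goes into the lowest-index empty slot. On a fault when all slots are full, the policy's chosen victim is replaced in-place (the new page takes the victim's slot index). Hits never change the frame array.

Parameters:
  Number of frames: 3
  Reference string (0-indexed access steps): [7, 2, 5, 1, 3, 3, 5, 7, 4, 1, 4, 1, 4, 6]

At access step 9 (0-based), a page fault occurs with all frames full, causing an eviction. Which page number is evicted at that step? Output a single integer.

Step 0: ref 7 -> FAULT, frames=[7,-,-]
Step 1: ref 2 -> FAULT, frames=[7,2,-]
Step 2: ref 5 -> FAULT, frames=[7,2,5]
Step 3: ref 1 -> FAULT, evict 7, frames=[1,2,5]
Step 4: ref 3 -> FAULT, evict 2, frames=[1,3,5]
Step 5: ref 3 -> HIT, frames=[1,3,5]
Step 6: ref 5 -> HIT, frames=[1,3,5]
Step 7: ref 7 -> FAULT, evict 5, frames=[1,3,7]
Step 8: ref 4 -> FAULT, evict 1, frames=[4,3,7]
Step 9: ref 1 -> FAULT, evict 3, frames=[4,1,7]
At step 9: evicted page 3

Answer: 3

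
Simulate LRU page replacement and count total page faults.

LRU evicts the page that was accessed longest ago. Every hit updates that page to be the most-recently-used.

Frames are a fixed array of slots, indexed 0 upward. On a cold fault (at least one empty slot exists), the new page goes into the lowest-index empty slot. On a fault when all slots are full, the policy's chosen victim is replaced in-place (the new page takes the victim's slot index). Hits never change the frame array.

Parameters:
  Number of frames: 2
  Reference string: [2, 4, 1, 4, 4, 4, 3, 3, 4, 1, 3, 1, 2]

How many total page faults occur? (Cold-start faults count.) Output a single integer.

Answer: 7

Derivation:
Step 0: ref 2 → FAULT, frames=[2,-]
Step 1: ref 4 → FAULT, frames=[2,4]
Step 2: ref 1 → FAULT (evict 2), frames=[1,4]
Step 3: ref 4 → HIT, frames=[1,4]
Step 4: ref 4 → HIT, frames=[1,4]
Step 5: ref 4 → HIT, frames=[1,4]
Step 6: ref 3 → FAULT (evict 1), frames=[3,4]
Step 7: ref 3 → HIT, frames=[3,4]
Step 8: ref 4 → HIT, frames=[3,4]
Step 9: ref 1 → FAULT (evict 3), frames=[1,4]
Step 10: ref 3 → FAULT (evict 4), frames=[1,3]
Step 11: ref 1 → HIT, frames=[1,3]
Step 12: ref 2 → FAULT (evict 3), frames=[1,2]
Total faults: 7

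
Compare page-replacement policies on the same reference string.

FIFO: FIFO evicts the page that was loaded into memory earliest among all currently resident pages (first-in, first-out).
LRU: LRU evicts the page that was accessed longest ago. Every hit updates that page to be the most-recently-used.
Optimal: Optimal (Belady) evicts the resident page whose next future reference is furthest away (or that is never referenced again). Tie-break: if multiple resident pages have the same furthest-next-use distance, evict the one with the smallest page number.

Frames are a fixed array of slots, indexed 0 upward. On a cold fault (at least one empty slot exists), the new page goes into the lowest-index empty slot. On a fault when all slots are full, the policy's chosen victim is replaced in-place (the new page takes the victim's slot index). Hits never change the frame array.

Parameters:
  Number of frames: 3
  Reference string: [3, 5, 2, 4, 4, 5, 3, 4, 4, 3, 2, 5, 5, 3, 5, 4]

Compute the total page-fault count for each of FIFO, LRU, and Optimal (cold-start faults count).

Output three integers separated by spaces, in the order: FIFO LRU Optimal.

--- FIFO ---
  step 0: ref 3 -> FAULT, frames=[3,-,-] (faults so far: 1)
  step 1: ref 5 -> FAULT, frames=[3,5,-] (faults so far: 2)
  step 2: ref 2 -> FAULT, frames=[3,5,2] (faults so far: 3)
  step 3: ref 4 -> FAULT, evict 3, frames=[4,5,2] (faults so far: 4)
  step 4: ref 4 -> HIT, frames=[4,5,2] (faults so far: 4)
  step 5: ref 5 -> HIT, frames=[4,5,2] (faults so far: 4)
  step 6: ref 3 -> FAULT, evict 5, frames=[4,3,2] (faults so far: 5)
  step 7: ref 4 -> HIT, frames=[4,3,2] (faults so far: 5)
  step 8: ref 4 -> HIT, frames=[4,3,2] (faults so far: 5)
  step 9: ref 3 -> HIT, frames=[4,3,2] (faults so far: 5)
  step 10: ref 2 -> HIT, frames=[4,3,2] (faults so far: 5)
  step 11: ref 5 -> FAULT, evict 2, frames=[4,3,5] (faults so far: 6)
  step 12: ref 5 -> HIT, frames=[4,3,5] (faults so far: 6)
  step 13: ref 3 -> HIT, frames=[4,3,5] (faults so far: 6)
  step 14: ref 5 -> HIT, frames=[4,3,5] (faults so far: 6)
  step 15: ref 4 -> HIT, frames=[4,3,5] (faults so far: 6)
  FIFO total faults: 6
--- LRU ---
  step 0: ref 3 -> FAULT, frames=[3,-,-] (faults so far: 1)
  step 1: ref 5 -> FAULT, frames=[3,5,-] (faults so far: 2)
  step 2: ref 2 -> FAULT, frames=[3,5,2] (faults so far: 3)
  step 3: ref 4 -> FAULT, evict 3, frames=[4,5,2] (faults so far: 4)
  step 4: ref 4 -> HIT, frames=[4,5,2] (faults so far: 4)
  step 5: ref 5 -> HIT, frames=[4,5,2] (faults so far: 4)
  step 6: ref 3 -> FAULT, evict 2, frames=[4,5,3] (faults so far: 5)
  step 7: ref 4 -> HIT, frames=[4,5,3] (faults so far: 5)
  step 8: ref 4 -> HIT, frames=[4,5,3] (faults so far: 5)
  step 9: ref 3 -> HIT, frames=[4,5,3] (faults so far: 5)
  step 10: ref 2 -> FAULT, evict 5, frames=[4,2,3] (faults so far: 6)
  step 11: ref 5 -> FAULT, evict 4, frames=[5,2,3] (faults so far: 7)
  step 12: ref 5 -> HIT, frames=[5,2,3] (faults so far: 7)
  step 13: ref 3 -> HIT, frames=[5,2,3] (faults so far: 7)
  step 14: ref 5 -> HIT, frames=[5,2,3] (faults so far: 7)
  step 15: ref 4 -> FAULT, evict 2, frames=[5,4,3] (faults so far: 8)
  LRU total faults: 8
--- Optimal ---
  step 0: ref 3 -> FAULT, frames=[3,-,-] (faults so far: 1)
  step 1: ref 5 -> FAULT, frames=[3,5,-] (faults so far: 2)
  step 2: ref 2 -> FAULT, frames=[3,5,2] (faults so far: 3)
  step 3: ref 4 -> FAULT, evict 2, frames=[3,5,4] (faults so far: 4)
  step 4: ref 4 -> HIT, frames=[3,5,4] (faults so far: 4)
  step 5: ref 5 -> HIT, frames=[3,5,4] (faults so far: 4)
  step 6: ref 3 -> HIT, frames=[3,5,4] (faults so far: 4)
  step 7: ref 4 -> HIT, frames=[3,5,4] (faults so far: 4)
  step 8: ref 4 -> HIT, frames=[3,5,4] (faults so far: 4)
  step 9: ref 3 -> HIT, frames=[3,5,4] (faults so far: 4)
  step 10: ref 2 -> FAULT, evict 4, frames=[3,5,2] (faults so far: 5)
  step 11: ref 5 -> HIT, frames=[3,5,2] (faults so far: 5)
  step 12: ref 5 -> HIT, frames=[3,5,2] (faults so far: 5)
  step 13: ref 3 -> HIT, frames=[3,5,2] (faults so far: 5)
  step 14: ref 5 -> HIT, frames=[3,5,2] (faults so far: 5)
  step 15: ref 4 -> FAULT, evict 2, frames=[3,5,4] (faults so far: 6)
  Optimal total faults: 6

Answer: 6 8 6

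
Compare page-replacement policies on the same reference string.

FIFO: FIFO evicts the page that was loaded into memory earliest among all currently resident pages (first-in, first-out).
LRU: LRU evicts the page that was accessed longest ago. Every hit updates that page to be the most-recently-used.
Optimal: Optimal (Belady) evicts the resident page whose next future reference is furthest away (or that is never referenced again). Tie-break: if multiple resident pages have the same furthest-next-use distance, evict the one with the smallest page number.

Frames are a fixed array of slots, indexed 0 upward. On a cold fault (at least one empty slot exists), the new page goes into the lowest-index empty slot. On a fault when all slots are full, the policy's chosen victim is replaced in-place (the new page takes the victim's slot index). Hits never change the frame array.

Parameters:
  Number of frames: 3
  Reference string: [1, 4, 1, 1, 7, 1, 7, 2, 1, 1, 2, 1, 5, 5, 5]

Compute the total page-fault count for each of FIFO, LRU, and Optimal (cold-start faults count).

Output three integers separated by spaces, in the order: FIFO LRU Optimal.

Answer: 6 5 5

Derivation:
--- FIFO ---
  step 0: ref 1 -> FAULT, frames=[1,-,-] (faults so far: 1)
  step 1: ref 4 -> FAULT, frames=[1,4,-] (faults so far: 2)
  step 2: ref 1 -> HIT, frames=[1,4,-] (faults so far: 2)
  step 3: ref 1 -> HIT, frames=[1,4,-] (faults so far: 2)
  step 4: ref 7 -> FAULT, frames=[1,4,7] (faults so far: 3)
  step 5: ref 1 -> HIT, frames=[1,4,7] (faults so far: 3)
  step 6: ref 7 -> HIT, frames=[1,4,7] (faults so far: 3)
  step 7: ref 2 -> FAULT, evict 1, frames=[2,4,7] (faults so far: 4)
  step 8: ref 1 -> FAULT, evict 4, frames=[2,1,7] (faults so far: 5)
  step 9: ref 1 -> HIT, frames=[2,1,7] (faults so far: 5)
  step 10: ref 2 -> HIT, frames=[2,1,7] (faults so far: 5)
  step 11: ref 1 -> HIT, frames=[2,1,7] (faults so far: 5)
  step 12: ref 5 -> FAULT, evict 7, frames=[2,1,5] (faults so far: 6)
  step 13: ref 5 -> HIT, frames=[2,1,5] (faults so far: 6)
  step 14: ref 5 -> HIT, frames=[2,1,5] (faults so far: 6)
  FIFO total faults: 6
--- LRU ---
  step 0: ref 1 -> FAULT, frames=[1,-,-] (faults so far: 1)
  step 1: ref 4 -> FAULT, frames=[1,4,-] (faults so far: 2)
  step 2: ref 1 -> HIT, frames=[1,4,-] (faults so far: 2)
  step 3: ref 1 -> HIT, frames=[1,4,-] (faults so far: 2)
  step 4: ref 7 -> FAULT, frames=[1,4,7] (faults so far: 3)
  step 5: ref 1 -> HIT, frames=[1,4,7] (faults so far: 3)
  step 6: ref 7 -> HIT, frames=[1,4,7] (faults so far: 3)
  step 7: ref 2 -> FAULT, evict 4, frames=[1,2,7] (faults so far: 4)
  step 8: ref 1 -> HIT, frames=[1,2,7] (faults so far: 4)
  step 9: ref 1 -> HIT, frames=[1,2,7] (faults so far: 4)
  step 10: ref 2 -> HIT, frames=[1,2,7] (faults so far: 4)
  step 11: ref 1 -> HIT, frames=[1,2,7] (faults so far: 4)
  step 12: ref 5 -> FAULT, evict 7, frames=[1,2,5] (faults so far: 5)
  step 13: ref 5 -> HIT, frames=[1,2,5] (faults so far: 5)
  step 14: ref 5 -> HIT, frames=[1,2,5] (faults so far: 5)
  LRU total faults: 5
--- Optimal ---
  step 0: ref 1 -> FAULT, frames=[1,-,-] (faults so far: 1)
  step 1: ref 4 -> FAULT, frames=[1,4,-] (faults so far: 2)
  step 2: ref 1 -> HIT, frames=[1,4,-] (faults so far: 2)
  step 3: ref 1 -> HIT, frames=[1,4,-] (faults so far: 2)
  step 4: ref 7 -> FAULT, frames=[1,4,7] (faults so far: 3)
  step 5: ref 1 -> HIT, frames=[1,4,7] (faults so far: 3)
  step 6: ref 7 -> HIT, frames=[1,4,7] (faults so far: 3)
  step 7: ref 2 -> FAULT, evict 4, frames=[1,2,7] (faults so far: 4)
  step 8: ref 1 -> HIT, frames=[1,2,7] (faults so far: 4)
  step 9: ref 1 -> HIT, frames=[1,2,7] (faults so far: 4)
  step 10: ref 2 -> HIT, frames=[1,2,7] (faults so far: 4)
  step 11: ref 1 -> HIT, frames=[1,2,7] (faults so far: 4)
  step 12: ref 5 -> FAULT, evict 1, frames=[5,2,7] (faults so far: 5)
  step 13: ref 5 -> HIT, frames=[5,2,7] (faults so far: 5)
  step 14: ref 5 -> HIT, frames=[5,2,7] (faults so far: 5)
  Optimal total faults: 5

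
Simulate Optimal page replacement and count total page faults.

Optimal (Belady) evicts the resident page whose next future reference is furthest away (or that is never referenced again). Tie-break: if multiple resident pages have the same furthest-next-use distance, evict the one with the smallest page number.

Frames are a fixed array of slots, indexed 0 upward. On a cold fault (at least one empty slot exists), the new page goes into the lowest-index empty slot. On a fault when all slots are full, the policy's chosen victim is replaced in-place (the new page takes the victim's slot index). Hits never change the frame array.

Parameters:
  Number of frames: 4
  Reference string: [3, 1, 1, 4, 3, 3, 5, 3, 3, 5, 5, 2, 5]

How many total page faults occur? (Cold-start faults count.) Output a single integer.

Answer: 5

Derivation:
Step 0: ref 3 → FAULT, frames=[3,-,-,-]
Step 1: ref 1 → FAULT, frames=[3,1,-,-]
Step 2: ref 1 → HIT, frames=[3,1,-,-]
Step 3: ref 4 → FAULT, frames=[3,1,4,-]
Step 4: ref 3 → HIT, frames=[3,1,4,-]
Step 5: ref 3 → HIT, frames=[3,1,4,-]
Step 6: ref 5 → FAULT, frames=[3,1,4,5]
Step 7: ref 3 → HIT, frames=[3,1,4,5]
Step 8: ref 3 → HIT, frames=[3,1,4,5]
Step 9: ref 5 → HIT, frames=[3,1,4,5]
Step 10: ref 5 → HIT, frames=[3,1,4,5]
Step 11: ref 2 → FAULT (evict 1), frames=[3,2,4,5]
Step 12: ref 5 → HIT, frames=[3,2,4,5]
Total faults: 5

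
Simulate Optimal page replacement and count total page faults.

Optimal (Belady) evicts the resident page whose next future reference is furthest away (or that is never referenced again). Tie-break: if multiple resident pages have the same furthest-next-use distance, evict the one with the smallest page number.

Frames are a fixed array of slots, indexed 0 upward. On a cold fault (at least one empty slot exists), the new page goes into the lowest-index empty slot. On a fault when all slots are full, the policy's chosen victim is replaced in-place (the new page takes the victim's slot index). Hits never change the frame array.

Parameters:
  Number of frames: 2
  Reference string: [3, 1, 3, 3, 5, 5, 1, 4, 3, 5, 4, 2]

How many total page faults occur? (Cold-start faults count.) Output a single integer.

Step 0: ref 3 → FAULT, frames=[3,-]
Step 1: ref 1 → FAULT, frames=[3,1]
Step 2: ref 3 → HIT, frames=[3,1]
Step 3: ref 3 → HIT, frames=[3,1]
Step 4: ref 5 → FAULT (evict 3), frames=[5,1]
Step 5: ref 5 → HIT, frames=[5,1]
Step 6: ref 1 → HIT, frames=[5,1]
Step 7: ref 4 → FAULT (evict 1), frames=[5,4]
Step 8: ref 3 → FAULT (evict 4), frames=[5,3]
Step 9: ref 5 → HIT, frames=[5,3]
Step 10: ref 4 → FAULT (evict 3), frames=[5,4]
Step 11: ref 2 → FAULT (evict 4), frames=[5,2]
Total faults: 7

Answer: 7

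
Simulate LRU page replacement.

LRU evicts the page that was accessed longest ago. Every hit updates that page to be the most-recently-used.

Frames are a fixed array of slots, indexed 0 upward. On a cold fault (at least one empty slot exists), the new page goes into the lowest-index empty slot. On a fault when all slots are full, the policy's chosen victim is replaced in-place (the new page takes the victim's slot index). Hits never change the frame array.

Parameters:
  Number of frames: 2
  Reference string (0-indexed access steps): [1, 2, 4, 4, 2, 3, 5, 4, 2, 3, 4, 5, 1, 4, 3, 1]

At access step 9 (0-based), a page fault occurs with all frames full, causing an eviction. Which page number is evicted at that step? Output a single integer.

Answer: 4

Derivation:
Step 0: ref 1 -> FAULT, frames=[1,-]
Step 1: ref 2 -> FAULT, frames=[1,2]
Step 2: ref 4 -> FAULT, evict 1, frames=[4,2]
Step 3: ref 4 -> HIT, frames=[4,2]
Step 4: ref 2 -> HIT, frames=[4,2]
Step 5: ref 3 -> FAULT, evict 4, frames=[3,2]
Step 6: ref 5 -> FAULT, evict 2, frames=[3,5]
Step 7: ref 4 -> FAULT, evict 3, frames=[4,5]
Step 8: ref 2 -> FAULT, evict 5, frames=[4,2]
Step 9: ref 3 -> FAULT, evict 4, frames=[3,2]
At step 9: evicted page 4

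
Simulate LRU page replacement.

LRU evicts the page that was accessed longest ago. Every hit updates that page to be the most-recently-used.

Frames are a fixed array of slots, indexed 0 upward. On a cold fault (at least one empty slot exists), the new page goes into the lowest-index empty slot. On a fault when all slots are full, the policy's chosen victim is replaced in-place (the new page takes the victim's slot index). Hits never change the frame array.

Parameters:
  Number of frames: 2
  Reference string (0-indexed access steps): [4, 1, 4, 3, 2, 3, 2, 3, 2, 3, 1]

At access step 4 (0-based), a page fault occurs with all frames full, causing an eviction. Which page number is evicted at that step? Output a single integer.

Step 0: ref 4 -> FAULT, frames=[4,-]
Step 1: ref 1 -> FAULT, frames=[4,1]
Step 2: ref 4 -> HIT, frames=[4,1]
Step 3: ref 3 -> FAULT, evict 1, frames=[4,3]
Step 4: ref 2 -> FAULT, evict 4, frames=[2,3]
At step 4: evicted page 4

Answer: 4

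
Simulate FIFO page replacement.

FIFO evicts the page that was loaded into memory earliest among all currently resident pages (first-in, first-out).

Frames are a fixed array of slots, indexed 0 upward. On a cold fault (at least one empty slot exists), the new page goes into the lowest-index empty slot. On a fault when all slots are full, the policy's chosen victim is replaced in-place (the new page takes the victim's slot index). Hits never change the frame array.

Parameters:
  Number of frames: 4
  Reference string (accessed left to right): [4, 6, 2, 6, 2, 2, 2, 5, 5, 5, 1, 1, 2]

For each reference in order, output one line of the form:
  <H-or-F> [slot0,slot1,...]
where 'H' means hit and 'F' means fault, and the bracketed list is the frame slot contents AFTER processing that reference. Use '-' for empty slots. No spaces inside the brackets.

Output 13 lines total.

F [4,-,-,-]
F [4,6,-,-]
F [4,6,2,-]
H [4,6,2,-]
H [4,6,2,-]
H [4,6,2,-]
H [4,6,2,-]
F [4,6,2,5]
H [4,6,2,5]
H [4,6,2,5]
F [1,6,2,5]
H [1,6,2,5]
H [1,6,2,5]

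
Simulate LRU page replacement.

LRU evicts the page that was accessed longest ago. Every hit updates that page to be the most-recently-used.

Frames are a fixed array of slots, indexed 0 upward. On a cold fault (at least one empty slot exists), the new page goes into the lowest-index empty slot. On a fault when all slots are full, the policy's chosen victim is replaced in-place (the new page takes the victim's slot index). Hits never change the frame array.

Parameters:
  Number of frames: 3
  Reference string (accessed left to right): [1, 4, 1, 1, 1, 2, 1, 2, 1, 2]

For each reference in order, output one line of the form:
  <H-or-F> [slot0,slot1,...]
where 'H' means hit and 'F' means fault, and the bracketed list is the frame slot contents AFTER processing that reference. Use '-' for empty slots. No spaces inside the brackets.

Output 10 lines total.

F [1,-,-]
F [1,4,-]
H [1,4,-]
H [1,4,-]
H [1,4,-]
F [1,4,2]
H [1,4,2]
H [1,4,2]
H [1,4,2]
H [1,4,2]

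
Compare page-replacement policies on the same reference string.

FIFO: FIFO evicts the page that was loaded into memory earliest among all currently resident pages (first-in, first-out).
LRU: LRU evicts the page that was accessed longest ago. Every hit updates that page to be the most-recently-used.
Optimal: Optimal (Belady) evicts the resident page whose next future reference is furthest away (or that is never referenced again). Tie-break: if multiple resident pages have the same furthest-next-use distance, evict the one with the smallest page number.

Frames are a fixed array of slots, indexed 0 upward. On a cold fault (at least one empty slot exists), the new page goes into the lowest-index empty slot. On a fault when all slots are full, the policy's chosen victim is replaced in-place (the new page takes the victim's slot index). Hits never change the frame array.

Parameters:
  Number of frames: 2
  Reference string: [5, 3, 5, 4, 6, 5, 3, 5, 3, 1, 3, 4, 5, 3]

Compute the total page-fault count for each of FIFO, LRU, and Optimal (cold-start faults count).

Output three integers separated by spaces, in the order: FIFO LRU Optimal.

Answer: 10 10 8

Derivation:
--- FIFO ---
  step 0: ref 5 -> FAULT, frames=[5,-] (faults so far: 1)
  step 1: ref 3 -> FAULT, frames=[5,3] (faults so far: 2)
  step 2: ref 5 -> HIT, frames=[5,3] (faults so far: 2)
  step 3: ref 4 -> FAULT, evict 5, frames=[4,3] (faults so far: 3)
  step 4: ref 6 -> FAULT, evict 3, frames=[4,6] (faults so far: 4)
  step 5: ref 5 -> FAULT, evict 4, frames=[5,6] (faults so far: 5)
  step 6: ref 3 -> FAULT, evict 6, frames=[5,3] (faults so far: 6)
  step 7: ref 5 -> HIT, frames=[5,3] (faults so far: 6)
  step 8: ref 3 -> HIT, frames=[5,3] (faults so far: 6)
  step 9: ref 1 -> FAULT, evict 5, frames=[1,3] (faults so far: 7)
  step 10: ref 3 -> HIT, frames=[1,3] (faults so far: 7)
  step 11: ref 4 -> FAULT, evict 3, frames=[1,4] (faults so far: 8)
  step 12: ref 5 -> FAULT, evict 1, frames=[5,4] (faults so far: 9)
  step 13: ref 3 -> FAULT, evict 4, frames=[5,3] (faults so far: 10)
  FIFO total faults: 10
--- LRU ---
  step 0: ref 5 -> FAULT, frames=[5,-] (faults so far: 1)
  step 1: ref 3 -> FAULT, frames=[5,3] (faults so far: 2)
  step 2: ref 5 -> HIT, frames=[5,3] (faults so far: 2)
  step 3: ref 4 -> FAULT, evict 3, frames=[5,4] (faults so far: 3)
  step 4: ref 6 -> FAULT, evict 5, frames=[6,4] (faults so far: 4)
  step 5: ref 5 -> FAULT, evict 4, frames=[6,5] (faults so far: 5)
  step 6: ref 3 -> FAULT, evict 6, frames=[3,5] (faults so far: 6)
  step 7: ref 5 -> HIT, frames=[3,5] (faults so far: 6)
  step 8: ref 3 -> HIT, frames=[3,5] (faults so far: 6)
  step 9: ref 1 -> FAULT, evict 5, frames=[3,1] (faults so far: 7)
  step 10: ref 3 -> HIT, frames=[3,1] (faults so far: 7)
  step 11: ref 4 -> FAULT, evict 1, frames=[3,4] (faults so far: 8)
  step 12: ref 5 -> FAULT, evict 3, frames=[5,4] (faults so far: 9)
  step 13: ref 3 -> FAULT, evict 4, frames=[5,3] (faults so far: 10)
  LRU total faults: 10
--- Optimal ---
  step 0: ref 5 -> FAULT, frames=[5,-] (faults so far: 1)
  step 1: ref 3 -> FAULT, frames=[5,3] (faults so far: 2)
  step 2: ref 5 -> HIT, frames=[5,3] (faults so far: 2)
  step 3: ref 4 -> FAULT, evict 3, frames=[5,4] (faults so far: 3)
  step 4: ref 6 -> FAULT, evict 4, frames=[5,6] (faults so far: 4)
  step 5: ref 5 -> HIT, frames=[5,6] (faults so far: 4)
  step 6: ref 3 -> FAULT, evict 6, frames=[5,3] (faults so far: 5)
  step 7: ref 5 -> HIT, frames=[5,3] (faults so far: 5)
  step 8: ref 3 -> HIT, frames=[5,3] (faults so far: 5)
  step 9: ref 1 -> FAULT, evict 5, frames=[1,3] (faults so far: 6)
  step 10: ref 3 -> HIT, frames=[1,3] (faults so far: 6)
  step 11: ref 4 -> FAULT, evict 1, frames=[4,3] (faults so far: 7)
  step 12: ref 5 -> FAULT, evict 4, frames=[5,3] (faults so far: 8)
  step 13: ref 3 -> HIT, frames=[5,3] (faults so far: 8)
  Optimal total faults: 8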